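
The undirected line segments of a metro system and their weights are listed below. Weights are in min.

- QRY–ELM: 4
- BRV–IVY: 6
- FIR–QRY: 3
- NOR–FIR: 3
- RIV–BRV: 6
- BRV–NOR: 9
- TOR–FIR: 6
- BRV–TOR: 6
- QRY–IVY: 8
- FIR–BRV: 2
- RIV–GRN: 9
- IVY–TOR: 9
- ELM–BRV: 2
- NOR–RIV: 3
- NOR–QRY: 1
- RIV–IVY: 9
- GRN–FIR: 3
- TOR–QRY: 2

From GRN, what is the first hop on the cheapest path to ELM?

FIR

Compare a few routes:
GRN - FIR - NOR - QRY - ELM: 3+3+1+4 = 11
GRN - FIR - QRY - ELM: 3+3+4 = 10
GRN - FIR - TOR - QRY - ELM: 3+6+2+4 = 15
GRN - FIR - BRV - ELM: 3+2+2 = 7
Cheapest is GRN - FIR - BRV - ELM at 7 min.
So from GRN the first move is to FIR.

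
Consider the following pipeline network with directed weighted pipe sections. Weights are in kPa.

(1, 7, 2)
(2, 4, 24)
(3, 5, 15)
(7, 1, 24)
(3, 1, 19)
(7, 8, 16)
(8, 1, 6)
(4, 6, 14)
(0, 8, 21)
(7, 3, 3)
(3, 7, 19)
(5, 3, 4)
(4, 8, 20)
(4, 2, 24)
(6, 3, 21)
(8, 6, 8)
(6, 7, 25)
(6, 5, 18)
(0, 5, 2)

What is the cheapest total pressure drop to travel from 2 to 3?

Compare a few routes:
2–4–6–3: 24+14+21 = 59
2–4–6–5–3: 24+14+18+4 = 60
2–4–8–1–7–3: 24+20+6+2+3 = 55
The minimum is 55 kPa via 2–4–8–1–7–3.

55 kPa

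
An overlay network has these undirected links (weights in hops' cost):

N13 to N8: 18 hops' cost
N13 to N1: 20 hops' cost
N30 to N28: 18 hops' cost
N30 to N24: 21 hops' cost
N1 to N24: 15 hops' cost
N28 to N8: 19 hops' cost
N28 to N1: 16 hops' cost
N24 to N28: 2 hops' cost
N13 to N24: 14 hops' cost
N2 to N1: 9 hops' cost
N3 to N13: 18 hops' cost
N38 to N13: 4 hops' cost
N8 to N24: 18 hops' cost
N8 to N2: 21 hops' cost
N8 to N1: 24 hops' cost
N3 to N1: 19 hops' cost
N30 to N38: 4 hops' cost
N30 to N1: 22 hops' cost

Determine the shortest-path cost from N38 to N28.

Shortest distances from N38:
N38: 0
N13: 4  (via N38)
N30: 4  (via N38)
N24: 18  (via N13)
N28: 20  (via N24)
Shortest route: N38–N13–N24–N28 = 20 hops' cost.

20 hops' cost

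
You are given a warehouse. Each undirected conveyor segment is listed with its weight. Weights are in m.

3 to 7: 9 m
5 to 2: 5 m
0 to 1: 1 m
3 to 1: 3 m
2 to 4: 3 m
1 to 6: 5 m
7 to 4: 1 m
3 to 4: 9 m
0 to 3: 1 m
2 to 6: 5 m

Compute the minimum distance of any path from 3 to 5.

Compare a few routes:
3 → 7 → 4 → 2 → 5: 9+1+3+5 = 18
3 → 1 → 6 → 2 → 5: 3+5+5+5 = 18
3 → 0 → 1 → 6 → 2 → 5: 1+1+5+5+5 = 17
The minimum is 17 m via 3 → 0 → 1 → 6 → 2 → 5.

17 m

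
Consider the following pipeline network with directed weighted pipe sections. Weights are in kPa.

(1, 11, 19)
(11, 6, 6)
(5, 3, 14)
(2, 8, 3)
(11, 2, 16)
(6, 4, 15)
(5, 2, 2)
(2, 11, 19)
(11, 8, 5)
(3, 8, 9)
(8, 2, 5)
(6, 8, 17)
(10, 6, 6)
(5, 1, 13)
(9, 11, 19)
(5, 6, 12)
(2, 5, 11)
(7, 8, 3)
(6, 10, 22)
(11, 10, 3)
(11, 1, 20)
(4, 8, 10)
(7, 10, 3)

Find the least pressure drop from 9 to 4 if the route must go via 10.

43 kPa

Shortest 9→10: 9 → 11 → 10 = 22
Best 10 to 4: 10 → 6 → 4 costing 21
Total via 10: 22 + 21 = 43 kPa.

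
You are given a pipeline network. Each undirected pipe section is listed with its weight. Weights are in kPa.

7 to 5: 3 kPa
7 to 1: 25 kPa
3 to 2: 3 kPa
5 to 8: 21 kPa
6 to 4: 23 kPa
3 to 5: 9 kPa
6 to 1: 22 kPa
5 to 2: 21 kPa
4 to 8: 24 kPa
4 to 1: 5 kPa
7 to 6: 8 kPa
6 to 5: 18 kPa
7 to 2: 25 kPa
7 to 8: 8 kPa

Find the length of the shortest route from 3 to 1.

37 kPa

Shortest distances from 3:
3: 0
2: 3  (via 3)
5: 9  (via 3)
7: 12  (via 5)
6: 20  (via 7)
8: 20  (via 7)
1: 37  (via 7)
Shortest route: 3–5–7–1 = 37 kPa.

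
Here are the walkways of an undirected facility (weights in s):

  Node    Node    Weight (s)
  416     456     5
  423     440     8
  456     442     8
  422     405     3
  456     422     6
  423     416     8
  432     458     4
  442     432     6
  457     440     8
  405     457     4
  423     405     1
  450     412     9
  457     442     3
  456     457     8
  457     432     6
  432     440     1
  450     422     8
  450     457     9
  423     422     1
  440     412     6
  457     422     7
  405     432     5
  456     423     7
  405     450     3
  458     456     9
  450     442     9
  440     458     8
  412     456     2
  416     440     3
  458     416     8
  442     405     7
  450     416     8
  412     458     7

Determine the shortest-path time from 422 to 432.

Candidate routes:
422–405–432: 3+5 = 8
422–423–440–432: 1+8+1 = 10
422–423–405–432: 1+1+5 = 7
The minimum is 7 s via 422–423–405–432.

7 s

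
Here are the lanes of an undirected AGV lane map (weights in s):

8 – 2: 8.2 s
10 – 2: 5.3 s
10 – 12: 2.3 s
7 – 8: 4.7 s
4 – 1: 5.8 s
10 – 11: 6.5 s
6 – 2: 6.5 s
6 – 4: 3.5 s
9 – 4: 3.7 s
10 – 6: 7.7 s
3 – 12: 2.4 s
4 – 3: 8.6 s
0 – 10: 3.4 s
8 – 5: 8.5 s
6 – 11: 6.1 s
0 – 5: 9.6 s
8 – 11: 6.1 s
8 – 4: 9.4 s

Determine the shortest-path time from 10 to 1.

17 s

Settle nodes by increasing distance from 10:
10: 0
12: 2.3  (via 10)
0: 3.4  (via 10)
3: 4.7  (via 12)
2: 5.3  (via 10)
11: 6.5  (via 10)
6: 7.7  (via 10)
4: 11.2  (via 6)
8: 12.6  (via 11)
5: 13  (via 0)
9: 14.9  (via 4)
1: 17  (via 4)
Shortest route: 10 → 6 → 4 → 1 = 17 s.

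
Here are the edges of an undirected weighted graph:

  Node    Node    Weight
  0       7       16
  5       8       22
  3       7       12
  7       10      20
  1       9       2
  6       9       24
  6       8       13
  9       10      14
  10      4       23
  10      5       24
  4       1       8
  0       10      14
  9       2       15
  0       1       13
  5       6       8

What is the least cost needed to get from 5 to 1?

Enumerating some paths:
5–6–9–1: 8+24+2 = 34
5–10–9–1: 24+14+2 = 40
Cheapest is 5–6–9–1 at 34.

34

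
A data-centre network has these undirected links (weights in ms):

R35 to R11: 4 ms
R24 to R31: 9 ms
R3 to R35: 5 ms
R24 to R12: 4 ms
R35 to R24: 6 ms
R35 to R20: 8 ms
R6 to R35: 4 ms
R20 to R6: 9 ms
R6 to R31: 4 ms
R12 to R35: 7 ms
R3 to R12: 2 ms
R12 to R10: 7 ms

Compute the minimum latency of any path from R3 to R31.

13 ms

Running Dijkstra from R3:
R3: 0
R12: 2  (via R3)
R35: 5  (via R3)
R24: 6  (via R12)
R11: 9  (via R35)
R6: 9  (via R35)
R10: 9  (via R12)
R20: 13  (via R35)
R31: 13  (via R6)
Shortest route: R3 → R35 → R6 → R31 = 13 ms.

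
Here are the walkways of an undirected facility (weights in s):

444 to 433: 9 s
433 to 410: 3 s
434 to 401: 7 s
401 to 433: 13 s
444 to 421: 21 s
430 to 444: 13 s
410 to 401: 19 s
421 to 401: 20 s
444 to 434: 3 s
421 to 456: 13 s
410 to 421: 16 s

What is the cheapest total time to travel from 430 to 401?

23 s

Settle nodes by increasing distance from 430:
430: 0
444: 13  (via 430)
434: 16  (via 444)
433: 22  (via 444)
401: 23  (via 434)
Shortest route: 430–444–434–401 = 23 s.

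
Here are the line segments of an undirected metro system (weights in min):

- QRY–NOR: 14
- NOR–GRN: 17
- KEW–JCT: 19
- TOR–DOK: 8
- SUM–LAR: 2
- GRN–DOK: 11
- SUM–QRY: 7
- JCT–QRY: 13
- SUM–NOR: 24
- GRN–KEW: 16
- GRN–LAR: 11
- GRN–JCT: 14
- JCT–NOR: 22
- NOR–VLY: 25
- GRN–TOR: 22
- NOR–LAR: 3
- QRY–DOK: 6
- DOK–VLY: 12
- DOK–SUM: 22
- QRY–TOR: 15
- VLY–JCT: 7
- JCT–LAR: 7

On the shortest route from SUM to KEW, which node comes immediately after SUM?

Compare a few routes:
SUM → LAR → GRN → KEW: 2+11+16 = 29
SUM → LAR → JCT → KEW: 2+7+19 = 28
Cheapest is SUM → LAR → JCT → KEW at 28 min.
So from SUM the first move is to LAR.

LAR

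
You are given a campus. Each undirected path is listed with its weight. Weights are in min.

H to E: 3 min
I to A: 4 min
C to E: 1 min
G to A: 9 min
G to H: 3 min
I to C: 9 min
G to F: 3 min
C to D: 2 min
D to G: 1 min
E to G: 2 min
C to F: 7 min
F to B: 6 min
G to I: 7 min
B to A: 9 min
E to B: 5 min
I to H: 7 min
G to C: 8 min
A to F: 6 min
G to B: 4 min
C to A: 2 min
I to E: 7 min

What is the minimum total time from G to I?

Candidate routes:
G → E → I: 2+7 = 9
G → I: 7 = 7
The minimum is 7 min via G → I.

7 min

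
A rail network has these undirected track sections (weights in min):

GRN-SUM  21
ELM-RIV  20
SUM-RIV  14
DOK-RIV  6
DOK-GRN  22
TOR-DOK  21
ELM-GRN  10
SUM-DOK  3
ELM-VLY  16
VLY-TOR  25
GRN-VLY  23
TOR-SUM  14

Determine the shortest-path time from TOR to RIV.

Settle nodes by increasing distance from TOR:
TOR: 0
SUM: 14  (via TOR)
DOK: 17  (via SUM)
RIV: 23  (via DOK)
Shortest route: TOR → SUM → DOK → RIV = 23 min.

23 min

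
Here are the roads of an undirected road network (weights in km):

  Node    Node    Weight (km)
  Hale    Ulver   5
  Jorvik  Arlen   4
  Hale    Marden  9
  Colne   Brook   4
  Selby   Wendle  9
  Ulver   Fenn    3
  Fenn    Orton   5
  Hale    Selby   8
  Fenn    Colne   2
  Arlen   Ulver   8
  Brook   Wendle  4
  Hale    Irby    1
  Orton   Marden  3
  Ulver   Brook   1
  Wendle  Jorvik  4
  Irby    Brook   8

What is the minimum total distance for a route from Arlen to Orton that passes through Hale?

25 km

Shortest Arlen→Hale: Arlen → Ulver → Hale = 13
Best Hale to Orton: Hale → Marden → Orton costing 12
Total via Hale: 13 + 12 = 25 km.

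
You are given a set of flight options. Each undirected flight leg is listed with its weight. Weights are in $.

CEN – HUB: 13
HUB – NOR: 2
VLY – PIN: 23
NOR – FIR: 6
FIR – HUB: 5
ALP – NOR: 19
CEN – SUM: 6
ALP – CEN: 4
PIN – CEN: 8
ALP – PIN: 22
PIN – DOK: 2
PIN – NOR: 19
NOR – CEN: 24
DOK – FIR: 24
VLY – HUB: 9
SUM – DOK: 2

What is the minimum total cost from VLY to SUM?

$27

Enumerating some paths:
VLY → HUB → CEN → SUM: 9+13+6 = 28
VLY → PIN → DOK → SUM: 23+2+2 = 27
VLY → HUB → CEN → PIN → DOK → SUM: 9+13+8+2+2 = 34
VLY → HUB → NOR → PIN → DOK → SUM: 9+2+19+2+2 = 34
The minimum is $27 via VLY → PIN → DOK → SUM.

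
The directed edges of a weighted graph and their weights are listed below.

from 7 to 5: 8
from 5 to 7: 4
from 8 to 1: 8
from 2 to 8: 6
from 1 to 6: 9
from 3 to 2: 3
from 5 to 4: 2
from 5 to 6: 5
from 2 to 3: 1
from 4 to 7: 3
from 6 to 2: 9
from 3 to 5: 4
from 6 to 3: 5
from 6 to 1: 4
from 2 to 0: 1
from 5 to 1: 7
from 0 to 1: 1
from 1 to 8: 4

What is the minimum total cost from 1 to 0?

18

Settle nodes by increasing distance from 1:
1: 0
8: 4  (via 1)
6: 9  (via 1)
3: 14  (via 6)
2: 17  (via 3)
0: 18  (via 2)
Shortest route: 1 → 6 → 3 → 2 → 0 = 18.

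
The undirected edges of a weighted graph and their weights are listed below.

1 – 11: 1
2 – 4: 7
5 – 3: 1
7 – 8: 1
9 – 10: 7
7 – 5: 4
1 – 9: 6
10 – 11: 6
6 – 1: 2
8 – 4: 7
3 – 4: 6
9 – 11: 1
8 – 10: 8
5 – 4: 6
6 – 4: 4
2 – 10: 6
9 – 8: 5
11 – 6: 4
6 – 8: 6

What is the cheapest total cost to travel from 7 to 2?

15

Candidate routes:
7 → 5 → 4 → 2: 4+6+7 = 17
7 → 8 → 4 → 2: 1+7+7 = 15
Cheapest is 7 → 8 → 4 → 2 at 15.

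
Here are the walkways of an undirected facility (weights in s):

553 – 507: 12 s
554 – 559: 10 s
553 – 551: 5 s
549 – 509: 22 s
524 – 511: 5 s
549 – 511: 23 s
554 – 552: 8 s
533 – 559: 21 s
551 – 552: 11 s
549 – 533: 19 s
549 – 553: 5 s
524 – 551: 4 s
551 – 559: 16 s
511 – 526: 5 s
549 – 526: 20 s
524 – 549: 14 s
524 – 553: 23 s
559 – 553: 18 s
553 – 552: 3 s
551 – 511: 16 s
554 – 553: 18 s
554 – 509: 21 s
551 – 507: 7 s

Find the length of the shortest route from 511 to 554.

25 s

Enumerating some paths:
511 - 524 - 551 - 553 - 552 - 554: 5+4+5+3+8 = 25
511 - 524 - 551 - 552 - 554: 5+4+11+8 = 28
511 - 551 - 553 - 552 - 554: 16+5+3+8 = 32
Cheapest is 511 - 524 - 551 - 553 - 552 - 554 at 25 s.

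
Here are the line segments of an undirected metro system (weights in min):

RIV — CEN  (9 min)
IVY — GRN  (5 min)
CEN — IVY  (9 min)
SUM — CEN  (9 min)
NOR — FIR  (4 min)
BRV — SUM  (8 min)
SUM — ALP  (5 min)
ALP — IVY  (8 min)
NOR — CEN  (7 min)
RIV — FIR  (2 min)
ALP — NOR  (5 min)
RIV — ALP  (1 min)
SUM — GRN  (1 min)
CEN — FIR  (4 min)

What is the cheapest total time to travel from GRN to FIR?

9 min

Shortest distances from GRN:
GRN: 0
SUM: 1  (via GRN)
IVY: 5  (via GRN)
ALP: 6  (via SUM)
RIV: 7  (via ALP)
BRV: 9  (via SUM)
FIR: 9  (via RIV)
Shortest route: GRN–SUM–ALP–RIV–FIR = 9 min.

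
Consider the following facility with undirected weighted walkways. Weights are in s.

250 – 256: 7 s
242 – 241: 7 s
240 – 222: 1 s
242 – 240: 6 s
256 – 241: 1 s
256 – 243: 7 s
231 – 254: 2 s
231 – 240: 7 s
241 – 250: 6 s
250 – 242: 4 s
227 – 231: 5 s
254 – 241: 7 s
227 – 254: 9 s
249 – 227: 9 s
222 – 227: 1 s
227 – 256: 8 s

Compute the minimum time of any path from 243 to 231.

Compare a few routes:
243 - 256 - 227 - 231: 7+8+5 = 20
243 - 256 - 241 - 254 - 231: 7+1+7+2 = 17
243 - 256 - 227 - 222 - 240 - 231: 7+8+1+1+7 = 24
Cheapest is 243 - 256 - 241 - 254 - 231 at 17 s.

17 s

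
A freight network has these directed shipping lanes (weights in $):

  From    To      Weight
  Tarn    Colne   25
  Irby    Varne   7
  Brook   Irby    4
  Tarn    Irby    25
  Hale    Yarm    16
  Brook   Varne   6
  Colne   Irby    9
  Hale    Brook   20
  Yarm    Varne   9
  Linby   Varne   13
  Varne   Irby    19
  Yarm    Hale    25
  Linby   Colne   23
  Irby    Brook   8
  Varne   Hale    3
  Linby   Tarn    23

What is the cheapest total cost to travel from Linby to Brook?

Shortest distances from Linby:
Linby: 0
Varne: 13  (via Linby)
Hale: 16  (via Varne)
Tarn: 23  (via Linby)
Colne: 23  (via Linby)
Irby: 32  (via Varne)
Yarm: 32  (via Hale)
Brook: 36  (via Hale)
Shortest route: Linby → Varne → Hale → Brook = $36.

$36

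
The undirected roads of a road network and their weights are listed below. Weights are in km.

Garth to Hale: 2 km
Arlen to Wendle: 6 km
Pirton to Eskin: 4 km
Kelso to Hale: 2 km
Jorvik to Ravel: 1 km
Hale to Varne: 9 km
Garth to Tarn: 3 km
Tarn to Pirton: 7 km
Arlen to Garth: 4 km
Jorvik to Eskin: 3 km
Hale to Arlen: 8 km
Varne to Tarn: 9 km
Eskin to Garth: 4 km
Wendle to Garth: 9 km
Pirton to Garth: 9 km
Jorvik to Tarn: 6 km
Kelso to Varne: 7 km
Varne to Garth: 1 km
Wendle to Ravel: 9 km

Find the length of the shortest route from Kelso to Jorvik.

11 km

Running Dijkstra from Kelso:
Kelso: 0
Hale: 2  (via Kelso)
Garth: 4  (via Hale)
Varne: 5  (via Garth)
Tarn: 7  (via Garth)
Arlen: 8  (via Garth)
Eskin: 8  (via Garth)
Jorvik: 11  (via Eskin)
Shortest route: Kelso → Hale → Garth → Eskin → Jorvik = 11 km.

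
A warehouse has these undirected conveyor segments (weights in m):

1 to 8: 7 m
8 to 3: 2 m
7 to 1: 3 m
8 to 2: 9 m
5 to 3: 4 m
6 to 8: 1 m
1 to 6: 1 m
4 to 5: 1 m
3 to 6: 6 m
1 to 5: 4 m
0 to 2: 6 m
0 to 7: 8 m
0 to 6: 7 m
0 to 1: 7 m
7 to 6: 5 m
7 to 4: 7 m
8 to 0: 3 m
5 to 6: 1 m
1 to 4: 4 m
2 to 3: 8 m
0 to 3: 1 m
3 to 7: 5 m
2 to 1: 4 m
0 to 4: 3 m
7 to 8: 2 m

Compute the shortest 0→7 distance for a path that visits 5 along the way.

8 m

Best 0 to 5: 0–4–5 costing 4
Best 5 to 7: 5–6–8–7 costing 4
Total via 5: 4 + 4 = 8 m.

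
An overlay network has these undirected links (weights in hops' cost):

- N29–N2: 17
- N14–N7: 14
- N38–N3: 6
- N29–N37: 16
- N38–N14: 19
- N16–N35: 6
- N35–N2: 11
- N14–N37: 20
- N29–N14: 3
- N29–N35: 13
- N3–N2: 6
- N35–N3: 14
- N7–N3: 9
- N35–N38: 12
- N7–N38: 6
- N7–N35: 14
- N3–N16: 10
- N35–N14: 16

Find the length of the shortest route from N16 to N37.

Running Dijkstra from N16:
N16: 0
N35: 6  (via N16)
N3: 10  (via N16)
N38: 16  (via N3)
N2: 16  (via N3)
N29: 19  (via N35)
N7: 19  (via N3)
N14: 22  (via N35)
N37: 35  (via N29)
Shortest route: N16–N35–N29–N37 = 35 hops' cost.

35 hops' cost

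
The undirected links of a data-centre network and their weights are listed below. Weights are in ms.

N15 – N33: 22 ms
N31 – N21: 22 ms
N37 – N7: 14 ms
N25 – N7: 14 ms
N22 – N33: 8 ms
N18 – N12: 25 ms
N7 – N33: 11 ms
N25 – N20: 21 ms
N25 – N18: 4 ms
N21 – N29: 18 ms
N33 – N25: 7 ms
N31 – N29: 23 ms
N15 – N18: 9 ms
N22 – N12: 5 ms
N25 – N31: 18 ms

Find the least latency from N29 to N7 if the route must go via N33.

59 ms

Best N29 to N33: N29–N31–N25–N33 costing 48
Shortest N33→N7: N33–N7 = 11
Total via N33: 48 + 11 = 59 ms.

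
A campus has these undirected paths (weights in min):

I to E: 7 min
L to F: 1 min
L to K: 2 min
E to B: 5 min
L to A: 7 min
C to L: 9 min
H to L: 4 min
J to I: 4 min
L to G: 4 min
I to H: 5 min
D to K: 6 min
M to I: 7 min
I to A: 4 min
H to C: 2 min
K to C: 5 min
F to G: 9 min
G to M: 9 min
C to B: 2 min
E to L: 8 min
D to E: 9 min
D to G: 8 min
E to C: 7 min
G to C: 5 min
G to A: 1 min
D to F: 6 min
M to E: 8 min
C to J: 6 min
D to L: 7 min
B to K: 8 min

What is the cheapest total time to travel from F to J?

13 min

Settle nodes by increasing distance from F:
F: 0
L: 1  (via F)
K: 3  (via L)
G: 5  (via L)
H: 5  (via L)
A: 6  (via G)
D: 6  (via F)
C: 7  (via H)
B: 9  (via C)
E: 9  (via L)
I: 10  (via H)
J: 13  (via C)
Shortest route: F–L–H–C–J = 13 min.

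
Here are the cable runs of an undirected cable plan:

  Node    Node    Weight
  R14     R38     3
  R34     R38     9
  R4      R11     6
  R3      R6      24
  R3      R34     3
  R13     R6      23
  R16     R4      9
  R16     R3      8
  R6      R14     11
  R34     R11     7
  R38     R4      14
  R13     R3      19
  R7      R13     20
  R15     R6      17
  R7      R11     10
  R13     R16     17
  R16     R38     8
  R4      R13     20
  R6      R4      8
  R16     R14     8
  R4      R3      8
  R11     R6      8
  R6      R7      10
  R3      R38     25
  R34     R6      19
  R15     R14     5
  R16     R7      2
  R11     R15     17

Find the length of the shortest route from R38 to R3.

12

Settle nodes by increasing distance from R38:
R38: 0
R14: 3  (via R38)
R15: 8  (via R14)
R16: 8  (via R38)
R34: 9  (via R38)
R7: 10  (via R16)
R3: 12  (via R34)
Shortest route: R38 → R34 → R3 = 12.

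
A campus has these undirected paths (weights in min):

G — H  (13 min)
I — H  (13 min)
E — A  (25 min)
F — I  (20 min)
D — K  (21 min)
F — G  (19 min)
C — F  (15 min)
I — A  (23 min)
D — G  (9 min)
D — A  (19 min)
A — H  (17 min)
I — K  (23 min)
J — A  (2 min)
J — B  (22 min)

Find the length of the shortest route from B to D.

Enumerating some paths:
B–J–A–D: 22+2+19 = 43
B–J–A–I–H–G–D: 22+2+23+13+13+9 = 82
B–J–A–H–G–D: 22+2+17+13+9 = 63
Cheapest is B–J–A–D at 43 min.

43 min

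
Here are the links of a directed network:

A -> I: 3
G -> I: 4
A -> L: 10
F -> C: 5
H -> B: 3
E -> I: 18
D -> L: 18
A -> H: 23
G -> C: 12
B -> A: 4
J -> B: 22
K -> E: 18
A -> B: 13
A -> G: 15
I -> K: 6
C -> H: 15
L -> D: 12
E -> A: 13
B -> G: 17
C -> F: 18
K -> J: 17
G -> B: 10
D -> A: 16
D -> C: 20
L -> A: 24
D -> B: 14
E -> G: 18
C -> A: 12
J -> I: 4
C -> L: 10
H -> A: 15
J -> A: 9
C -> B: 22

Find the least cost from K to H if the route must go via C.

63

Shortest K→C: K → E → G → C = 48
Shortest C→H: C → H = 15
Total via C: 48 + 15 = 63.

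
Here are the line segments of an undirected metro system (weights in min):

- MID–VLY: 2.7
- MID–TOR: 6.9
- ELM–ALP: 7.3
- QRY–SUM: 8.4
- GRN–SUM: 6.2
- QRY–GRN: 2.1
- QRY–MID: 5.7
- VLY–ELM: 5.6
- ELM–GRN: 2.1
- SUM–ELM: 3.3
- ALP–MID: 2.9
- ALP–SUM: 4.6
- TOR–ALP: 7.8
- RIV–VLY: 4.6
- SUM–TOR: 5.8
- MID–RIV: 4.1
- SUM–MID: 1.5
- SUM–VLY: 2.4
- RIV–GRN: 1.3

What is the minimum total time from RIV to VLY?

4.6 min

Candidate routes:
RIV - MID - SUM - VLY: 4.1+1.5+2.4 = 8
RIV - VLY: 4.6 = 4.6
RIV - MID - VLY: 4.1+2.7 = 6.8
Cheapest is RIV - VLY at 4.6 min.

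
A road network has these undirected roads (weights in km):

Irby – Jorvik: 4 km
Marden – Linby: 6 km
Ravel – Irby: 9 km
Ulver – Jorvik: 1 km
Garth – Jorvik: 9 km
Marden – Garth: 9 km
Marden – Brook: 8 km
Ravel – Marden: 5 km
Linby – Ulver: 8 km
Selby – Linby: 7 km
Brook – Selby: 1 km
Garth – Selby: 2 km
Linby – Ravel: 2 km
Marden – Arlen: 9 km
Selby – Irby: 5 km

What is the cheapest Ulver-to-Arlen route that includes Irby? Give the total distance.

28 km

Shortest Ulver→Irby: Ulver–Jorvik–Irby = 5
Best Irby to Arlen: Irby–Selby–Brook–Marden–Arlen costing 23
Total via Irby: 5 + 23 = 28 km.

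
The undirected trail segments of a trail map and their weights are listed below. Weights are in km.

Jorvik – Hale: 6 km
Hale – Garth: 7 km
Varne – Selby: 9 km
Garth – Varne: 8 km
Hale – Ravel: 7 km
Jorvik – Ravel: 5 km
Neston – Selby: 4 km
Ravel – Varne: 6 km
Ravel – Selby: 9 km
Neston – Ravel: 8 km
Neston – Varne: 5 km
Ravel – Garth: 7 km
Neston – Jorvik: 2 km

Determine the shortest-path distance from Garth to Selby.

16 km

Shortest distances from Garth:
Garth: 0
Ravel: 7  (via Garth)
Hale: 7  (via Garth)
Varne: 8  (via Garth)
Jorvik: 12  (via Ravel)
Neston: 13  (via Varne)
Selby: 16  (via Ravel)
Shortest route: Garth → Ravel → Selby = 16 km.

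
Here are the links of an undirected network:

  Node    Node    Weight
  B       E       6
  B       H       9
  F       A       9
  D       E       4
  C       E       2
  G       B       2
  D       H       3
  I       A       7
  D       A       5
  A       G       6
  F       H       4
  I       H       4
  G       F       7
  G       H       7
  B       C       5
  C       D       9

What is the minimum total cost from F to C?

13

Running Dijkstra from F:
F: 0
H: 4  (via F)
D: 7  (via H)
G: 7  (via F)
I: 8  (via H)
A: 9  (via F)
B: 9  (via G)
E: 11  (via D)
C: 13  (via E)
Shortest route: F–H–D–E–C = 13.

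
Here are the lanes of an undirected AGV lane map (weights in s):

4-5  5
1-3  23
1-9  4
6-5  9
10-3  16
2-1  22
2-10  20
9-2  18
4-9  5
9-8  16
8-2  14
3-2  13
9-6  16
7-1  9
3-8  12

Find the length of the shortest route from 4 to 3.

32 s

Candidate routes:
4 - 9 - 1 - 3: 5+4+23 = 32
4 - 9 - 8 - 3: 5+16+12 = 33
The minimum is 32 s via 4 - 9 - 1 - 3.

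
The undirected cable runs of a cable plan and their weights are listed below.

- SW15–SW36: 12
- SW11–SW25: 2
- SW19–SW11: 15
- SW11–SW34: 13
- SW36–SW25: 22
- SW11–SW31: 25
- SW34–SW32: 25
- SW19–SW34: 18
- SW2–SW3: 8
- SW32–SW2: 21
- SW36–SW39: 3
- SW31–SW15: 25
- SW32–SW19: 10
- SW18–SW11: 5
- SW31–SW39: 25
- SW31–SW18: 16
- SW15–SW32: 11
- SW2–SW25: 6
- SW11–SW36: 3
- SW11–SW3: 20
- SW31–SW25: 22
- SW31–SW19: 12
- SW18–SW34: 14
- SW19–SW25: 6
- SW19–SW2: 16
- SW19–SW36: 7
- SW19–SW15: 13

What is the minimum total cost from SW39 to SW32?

Compare a few routes:
SW39 → SW36 → SW11 → SW25 → SW19 → SW32: 3+3+2+6+10 = 24
SW39 → SW36 → SW15 → SW32: 3+12+11 = 26
SW39 → SW36 → SW19 → SW32: 3+7+10 = 20
The minimum is 20 via SW39 → SW36 → SW19 → SW32.

20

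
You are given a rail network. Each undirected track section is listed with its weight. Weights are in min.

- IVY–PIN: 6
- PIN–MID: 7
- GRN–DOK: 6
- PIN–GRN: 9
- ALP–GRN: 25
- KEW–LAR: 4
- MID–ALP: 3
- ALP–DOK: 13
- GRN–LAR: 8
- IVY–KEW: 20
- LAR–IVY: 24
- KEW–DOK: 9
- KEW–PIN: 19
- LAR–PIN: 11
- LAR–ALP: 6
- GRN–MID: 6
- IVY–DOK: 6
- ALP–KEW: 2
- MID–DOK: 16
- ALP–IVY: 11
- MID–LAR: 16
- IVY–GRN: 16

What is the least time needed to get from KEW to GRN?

11 min

Enumerating some paths:
KEW–ALP–MID–GRN: 2+3+6 = 11
KEW–LAR–GRN: 4+8 = 12
KEW–DOK–GRN: 9+6 = 15
KEW–ALP–LAR–GRN: 2+6+8 = 16
Cheapest is KEW–ALP–MID–GRN at 11 min.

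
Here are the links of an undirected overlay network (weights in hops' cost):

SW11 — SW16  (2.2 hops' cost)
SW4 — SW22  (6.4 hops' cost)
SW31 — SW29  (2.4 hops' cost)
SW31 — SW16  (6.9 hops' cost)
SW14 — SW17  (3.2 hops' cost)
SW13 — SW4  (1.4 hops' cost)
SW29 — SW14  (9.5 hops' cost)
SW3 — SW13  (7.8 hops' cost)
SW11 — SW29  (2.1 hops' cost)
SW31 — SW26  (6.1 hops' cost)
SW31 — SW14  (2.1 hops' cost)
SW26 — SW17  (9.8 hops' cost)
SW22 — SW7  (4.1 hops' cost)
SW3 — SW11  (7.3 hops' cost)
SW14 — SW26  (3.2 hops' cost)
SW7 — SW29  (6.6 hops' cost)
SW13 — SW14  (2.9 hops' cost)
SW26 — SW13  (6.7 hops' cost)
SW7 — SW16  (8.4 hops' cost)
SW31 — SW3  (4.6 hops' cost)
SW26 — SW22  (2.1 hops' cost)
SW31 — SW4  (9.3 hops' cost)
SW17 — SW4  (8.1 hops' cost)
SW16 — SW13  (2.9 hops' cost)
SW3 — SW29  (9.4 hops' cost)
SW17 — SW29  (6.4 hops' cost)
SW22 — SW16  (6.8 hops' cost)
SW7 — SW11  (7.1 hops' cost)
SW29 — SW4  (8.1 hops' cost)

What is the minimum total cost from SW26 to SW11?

Enumerating some paths:
SW26 - SW14 - SW31 - SW29 - SW11: 3.2+2.1+2.4+2.1 = 9.8
SW26 - SW31 - SW29 - SW11: 6.1+2.4+2.1 = 10.6
SW26 - SW22 - SW16 - SW11: 2.1+6.8+2.2 = 11.1
The minimum is 9.8 hops' cost via SW26 - SW14 - SW31 - SW29 - SW11.

9.8 hops' cost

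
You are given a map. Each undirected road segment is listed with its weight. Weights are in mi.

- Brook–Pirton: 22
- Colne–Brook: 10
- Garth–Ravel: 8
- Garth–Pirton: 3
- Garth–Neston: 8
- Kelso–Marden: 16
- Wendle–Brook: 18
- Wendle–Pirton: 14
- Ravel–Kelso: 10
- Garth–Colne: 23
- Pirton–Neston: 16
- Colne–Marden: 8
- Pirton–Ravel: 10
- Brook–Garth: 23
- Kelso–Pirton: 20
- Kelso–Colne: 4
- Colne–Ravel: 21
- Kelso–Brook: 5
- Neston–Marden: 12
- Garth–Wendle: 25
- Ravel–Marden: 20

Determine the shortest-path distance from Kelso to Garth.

18 mi

Shortest distances from Kelso:
Kelso: 0
Colne: 4  (via Kelso)
Brook: 5  (via Kelso)
Ravel: 10  (via Kelso)
Marden: 12  (via Colne)
Garth: 18  (via Ravel)
Shortest route: Kelso → Ravel → Garth = 18 mi.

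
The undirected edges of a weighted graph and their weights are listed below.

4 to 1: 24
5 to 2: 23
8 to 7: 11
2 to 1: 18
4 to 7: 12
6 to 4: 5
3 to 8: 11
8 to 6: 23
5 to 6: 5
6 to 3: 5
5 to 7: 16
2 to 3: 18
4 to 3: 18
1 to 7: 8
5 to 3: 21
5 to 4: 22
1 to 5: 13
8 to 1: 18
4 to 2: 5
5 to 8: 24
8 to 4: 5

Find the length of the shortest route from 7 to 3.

22

Candidate routes:
7 → 8 → 3: 11+11 = 22
7 → 5 → 6 → 3: 16+5+5 = 26
The minimum is 22 via 7 → 8 → 3.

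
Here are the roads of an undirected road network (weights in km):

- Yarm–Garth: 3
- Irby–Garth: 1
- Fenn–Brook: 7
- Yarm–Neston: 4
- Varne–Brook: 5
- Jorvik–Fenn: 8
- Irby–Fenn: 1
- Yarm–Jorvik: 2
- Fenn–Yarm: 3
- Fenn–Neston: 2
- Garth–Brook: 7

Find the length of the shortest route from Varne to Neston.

14 km

Candidate routes:
Varne–Brook–Garth–Irby–Fenn–Neston: 5+7+1+1+2 = 16
Varne–Brook–Fenn–Neston: 5+7+2 = 14
Cheapest is Varne–Brook–Fenn–Neston at 14 km.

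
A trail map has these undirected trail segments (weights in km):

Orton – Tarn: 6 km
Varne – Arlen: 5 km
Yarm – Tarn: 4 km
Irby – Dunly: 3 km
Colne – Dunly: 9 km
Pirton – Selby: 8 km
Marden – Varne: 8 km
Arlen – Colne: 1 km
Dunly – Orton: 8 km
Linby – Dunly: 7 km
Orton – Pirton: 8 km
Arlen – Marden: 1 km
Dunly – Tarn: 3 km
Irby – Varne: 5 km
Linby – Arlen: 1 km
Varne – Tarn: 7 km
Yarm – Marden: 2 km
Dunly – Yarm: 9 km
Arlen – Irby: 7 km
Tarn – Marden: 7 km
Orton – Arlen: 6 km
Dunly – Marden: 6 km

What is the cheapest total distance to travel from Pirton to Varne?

19 km

Candidate routes:
Pirton–Orton–Arlen–Marden–Varne: 8+6+1+8 = 23
Pirton–Orton–Arlen–Varne: 8+6+5 = 19
Pirton–Orton–Tarn–Varne: 8+6+7 = 21
Cheapest is Pirton–Orton–Arlen–Varne at 19 km.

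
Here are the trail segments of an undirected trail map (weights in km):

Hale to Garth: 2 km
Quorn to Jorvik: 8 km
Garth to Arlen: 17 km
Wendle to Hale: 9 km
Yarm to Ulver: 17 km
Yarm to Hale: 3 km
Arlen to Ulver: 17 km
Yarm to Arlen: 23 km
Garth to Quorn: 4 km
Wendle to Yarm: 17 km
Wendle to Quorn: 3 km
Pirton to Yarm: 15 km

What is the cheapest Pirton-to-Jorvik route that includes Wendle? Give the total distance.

Best Pirton to Wendle: Pirton–Yarm–Hale–Wendle costing 27
Best Wendle to Jorvik: Wendle–Quorn–Jorvik costing 11
Total via Wendle: 27 + 11 = 38 km.

38 km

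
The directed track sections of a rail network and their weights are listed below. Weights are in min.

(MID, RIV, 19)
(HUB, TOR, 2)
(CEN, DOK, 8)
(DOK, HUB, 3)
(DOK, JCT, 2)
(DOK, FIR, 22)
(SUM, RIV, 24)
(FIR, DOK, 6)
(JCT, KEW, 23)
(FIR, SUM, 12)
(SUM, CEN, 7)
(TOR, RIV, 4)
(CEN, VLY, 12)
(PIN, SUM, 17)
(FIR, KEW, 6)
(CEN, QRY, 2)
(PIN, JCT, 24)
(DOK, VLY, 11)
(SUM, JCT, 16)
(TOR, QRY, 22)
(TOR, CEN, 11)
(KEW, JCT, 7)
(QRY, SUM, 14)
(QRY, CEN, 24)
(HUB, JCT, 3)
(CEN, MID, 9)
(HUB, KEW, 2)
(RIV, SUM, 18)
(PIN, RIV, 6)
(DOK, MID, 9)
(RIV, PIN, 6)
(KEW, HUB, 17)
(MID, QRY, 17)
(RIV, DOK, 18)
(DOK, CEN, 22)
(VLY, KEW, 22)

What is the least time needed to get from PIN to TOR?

29 min

Compare a few routes:
PIN - RIV - DOK - HUB - TOR: 6+18+3+2 = 29
PIN - SUM - RIV - DOK - HUB - TOR: 17+24+18+3+2 = 64
PIN - RIV - SUM - CEN - DOK - HUB - TOR: 6+18+7+8+3+2 = 44
PIN - SUM - CEN - DOK - HUB - TOR: 17+7+8+3+2 = 37
Cheapest is PIN - RIV - DOK - HUB - TOR at 29 min.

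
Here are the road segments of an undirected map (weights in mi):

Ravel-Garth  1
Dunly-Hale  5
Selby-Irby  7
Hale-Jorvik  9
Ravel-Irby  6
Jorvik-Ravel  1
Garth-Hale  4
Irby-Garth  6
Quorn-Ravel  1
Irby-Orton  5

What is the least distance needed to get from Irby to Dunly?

15 mi

Candidate routes:
Irby–Garth–Hale–Dunly: 6+4+5 = 15
Irby–Ravel–Jorvik–Hale–Dunly: 6+1+9+5 = 21
Irby–Ravel–Garth–Hale–Dunly: 6+1+4+5 = 16
The minimum is 15 mi via Irby–Garth–Hale–Dunly.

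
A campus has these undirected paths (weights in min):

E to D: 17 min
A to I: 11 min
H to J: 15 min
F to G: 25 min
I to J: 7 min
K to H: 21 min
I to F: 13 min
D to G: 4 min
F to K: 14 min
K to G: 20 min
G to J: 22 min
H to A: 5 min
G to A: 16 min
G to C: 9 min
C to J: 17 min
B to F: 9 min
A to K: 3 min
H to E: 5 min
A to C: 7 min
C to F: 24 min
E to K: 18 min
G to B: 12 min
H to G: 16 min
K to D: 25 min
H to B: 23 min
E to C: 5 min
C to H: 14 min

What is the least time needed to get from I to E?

Shortest distances from I:
I: 0
J: 7  (via I)
A: 11  (via I)
F: 13  (via I)
K: 14  (via A)
H: 16  (via A)
C: 18  (via A)
E: 21  (via H)
Shortest route: I → A → H → E = 21 min.

21 min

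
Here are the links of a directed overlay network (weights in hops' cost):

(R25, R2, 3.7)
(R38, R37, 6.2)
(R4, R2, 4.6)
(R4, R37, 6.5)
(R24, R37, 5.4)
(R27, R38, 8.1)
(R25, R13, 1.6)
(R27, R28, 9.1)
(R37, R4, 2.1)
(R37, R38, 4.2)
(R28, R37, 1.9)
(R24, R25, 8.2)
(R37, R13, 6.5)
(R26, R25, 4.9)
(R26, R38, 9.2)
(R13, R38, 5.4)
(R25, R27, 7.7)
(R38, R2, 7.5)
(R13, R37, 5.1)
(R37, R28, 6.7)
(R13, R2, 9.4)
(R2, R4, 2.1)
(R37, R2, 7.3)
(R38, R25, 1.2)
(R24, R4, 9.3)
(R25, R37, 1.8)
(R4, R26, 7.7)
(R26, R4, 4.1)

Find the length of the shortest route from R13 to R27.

14.3 hops' cost

Shortest distances from R13:
R13: 0
R37: 5.1  (via R13)
R38: 5.4  (via R13)
R25: 6.6  (via R38)
R4: 7.2  (via R37)
R2: 9.4  (via R13)
R28: 11.8  (via R37)
R27: 14.3  (via R25)
Shortest route: R13–R38–R25–R27 = 14.3 hops' cost.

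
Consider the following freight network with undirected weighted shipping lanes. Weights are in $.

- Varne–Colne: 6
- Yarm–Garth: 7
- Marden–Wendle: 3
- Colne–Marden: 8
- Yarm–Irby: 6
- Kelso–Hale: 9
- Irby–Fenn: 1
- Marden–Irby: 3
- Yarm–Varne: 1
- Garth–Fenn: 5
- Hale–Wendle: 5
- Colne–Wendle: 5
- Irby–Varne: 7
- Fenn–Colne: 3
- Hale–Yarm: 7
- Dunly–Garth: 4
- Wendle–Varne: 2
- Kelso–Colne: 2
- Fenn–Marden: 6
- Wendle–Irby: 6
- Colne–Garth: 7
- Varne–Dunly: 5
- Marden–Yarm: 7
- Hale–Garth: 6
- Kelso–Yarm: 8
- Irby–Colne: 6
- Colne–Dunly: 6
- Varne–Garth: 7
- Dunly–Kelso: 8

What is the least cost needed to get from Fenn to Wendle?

Running Dijkstra from Fenn:
Fenn: 0
Irby: 1  (via Fenn)
Colne: 3  (via Fenn)
Marden: 4  (via Irby)
Kelso: 5  (via Colne)
Garth: 5  (via Fenn)
Yarm: 7  (via Irby)
Wendle: 7  (via Irby)
Shortest route: Fenn–Irby–Wendle = $7.

$7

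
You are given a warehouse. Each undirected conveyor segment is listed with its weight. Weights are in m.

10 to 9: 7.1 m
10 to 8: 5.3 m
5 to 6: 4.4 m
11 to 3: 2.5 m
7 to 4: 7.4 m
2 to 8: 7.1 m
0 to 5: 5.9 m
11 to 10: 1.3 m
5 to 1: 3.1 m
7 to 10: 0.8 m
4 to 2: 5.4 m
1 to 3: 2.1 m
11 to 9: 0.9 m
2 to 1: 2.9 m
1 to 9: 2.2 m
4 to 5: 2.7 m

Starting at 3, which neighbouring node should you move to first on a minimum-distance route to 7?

11

Candidate routes:
3–11–10–7: 2.5+1.3+0.8 = 4.6
3–11–9–10–7: 2.5+0.9+7.1+0.8 = 11.3
3–1–9–11–10–7: 2.1+2.2+0.9+1.3+0.8 = 7.3
The minimum is 4.6 m via 3–11–10–7.
So from 3 the first move is to 11.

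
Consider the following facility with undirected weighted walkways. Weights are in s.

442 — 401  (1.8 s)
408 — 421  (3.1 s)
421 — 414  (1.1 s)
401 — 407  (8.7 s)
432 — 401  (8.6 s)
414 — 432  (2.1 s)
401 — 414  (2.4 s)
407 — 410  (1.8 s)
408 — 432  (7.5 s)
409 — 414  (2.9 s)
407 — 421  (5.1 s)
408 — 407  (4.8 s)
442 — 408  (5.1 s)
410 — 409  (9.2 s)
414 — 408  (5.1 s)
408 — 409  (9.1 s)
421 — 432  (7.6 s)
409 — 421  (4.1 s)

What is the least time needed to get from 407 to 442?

Shortest distances from 407:
407: 0
410: 1.8  (via 407)
408: 4.8  (via 407)
421: 5.1  (via 407)
414: 6.2  (via 421)
432: 8.3  (via 414)
401: 8.6  (via 414)
409: 9.1  (via 414)
442: 9.9  (via 408)
Shortest route: 407–408–442 = 9.9 s.

9.9 s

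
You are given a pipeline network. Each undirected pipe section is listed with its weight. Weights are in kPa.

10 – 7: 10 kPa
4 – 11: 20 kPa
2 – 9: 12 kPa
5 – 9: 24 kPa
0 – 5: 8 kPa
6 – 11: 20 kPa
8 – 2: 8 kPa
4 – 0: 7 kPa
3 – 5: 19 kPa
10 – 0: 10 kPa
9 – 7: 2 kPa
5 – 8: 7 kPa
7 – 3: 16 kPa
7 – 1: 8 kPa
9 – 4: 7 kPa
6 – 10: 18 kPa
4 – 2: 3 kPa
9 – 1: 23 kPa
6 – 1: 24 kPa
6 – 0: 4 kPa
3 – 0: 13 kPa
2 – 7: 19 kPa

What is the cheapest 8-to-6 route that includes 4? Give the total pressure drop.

22 kPa

Shortest 8→4: 8–2–4 = 11
Best 4 to 6: 4–0–6 costing 11
Total via 4: 11 + 11 = 22 kPa.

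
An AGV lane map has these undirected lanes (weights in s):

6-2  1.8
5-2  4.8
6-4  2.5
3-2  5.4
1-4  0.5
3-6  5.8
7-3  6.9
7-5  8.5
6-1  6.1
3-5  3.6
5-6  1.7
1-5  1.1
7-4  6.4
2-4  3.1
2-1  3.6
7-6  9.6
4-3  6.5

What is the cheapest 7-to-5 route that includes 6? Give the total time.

Shortest 7→6: 7 → 4 → 6 = 8.9
Shortest 6→5: 6 → 5 = 1.7
Total via 6: 8.9 + 1.7 = 10.6 s.

10.6 s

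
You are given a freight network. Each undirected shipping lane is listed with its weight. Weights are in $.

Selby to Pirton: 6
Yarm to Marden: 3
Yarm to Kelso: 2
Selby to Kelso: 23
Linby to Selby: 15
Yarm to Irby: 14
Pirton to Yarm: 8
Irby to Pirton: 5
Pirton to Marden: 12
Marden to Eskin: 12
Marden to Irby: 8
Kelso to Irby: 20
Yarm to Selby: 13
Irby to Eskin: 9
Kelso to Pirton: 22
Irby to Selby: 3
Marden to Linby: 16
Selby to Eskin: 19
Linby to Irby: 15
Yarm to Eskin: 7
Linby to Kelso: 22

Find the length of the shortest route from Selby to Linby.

$15

Running Dijkstra from Selby:
Selby: 0
Irby: 3  (via Selby)
Pirton: 6  (via Selby)
Marden: 11  (via Irby)
Eskin: 12  (via Irby)
Yarm: 13  (via Selby)
Kelso: 15  (via Yarm)
Linby: 15  (via Selby)
Shortest route: Selby–Linby = $15.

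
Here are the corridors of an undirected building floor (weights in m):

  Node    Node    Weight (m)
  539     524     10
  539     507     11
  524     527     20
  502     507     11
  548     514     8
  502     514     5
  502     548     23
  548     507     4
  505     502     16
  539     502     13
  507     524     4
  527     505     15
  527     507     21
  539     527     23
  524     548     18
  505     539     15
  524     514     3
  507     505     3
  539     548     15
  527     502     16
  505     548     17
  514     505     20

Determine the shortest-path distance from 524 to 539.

10 m

Compare a few routes:
524 - 539: 10 = 10
524 - 514 - 502 - 539: 3+5+13 = 21
524 - 507 - 539: 4+11 = 15
524 - 507 - 505 - 539: 4+3+15 = 22
The minimum is 10 m via 524 - 539.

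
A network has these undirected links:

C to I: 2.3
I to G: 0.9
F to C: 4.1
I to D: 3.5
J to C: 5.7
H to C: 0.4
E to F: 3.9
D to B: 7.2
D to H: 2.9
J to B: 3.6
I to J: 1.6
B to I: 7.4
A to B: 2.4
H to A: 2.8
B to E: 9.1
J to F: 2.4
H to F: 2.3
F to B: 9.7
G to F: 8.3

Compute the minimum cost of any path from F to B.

6

Running Dijkstra from F:
F: 0
H: 2.3  (via F)
J: 2.4  (via F)
C: 2.7  (via H)
E: 3.9  (via F)
I: 4  (via J)
G: 4.9  (via I)
A: 5.1  (via H)
D: 5.2  (via H)
B: 6  (via J)
Shortest route: F–J–B = 6.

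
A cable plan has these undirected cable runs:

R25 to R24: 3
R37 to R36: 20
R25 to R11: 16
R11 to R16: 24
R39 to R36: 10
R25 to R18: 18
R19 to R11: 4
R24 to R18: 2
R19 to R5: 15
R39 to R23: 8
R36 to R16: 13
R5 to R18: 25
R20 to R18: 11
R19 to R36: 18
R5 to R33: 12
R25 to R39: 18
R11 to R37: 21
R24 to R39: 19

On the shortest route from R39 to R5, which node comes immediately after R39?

Enumerating some paths:
R39 - R24 - R18 - R5: 19+2+25 = 46
R39 - R36 - R19 - R5: 10+18+15 = 43
The minimum is 43 via R39 - R36 - R19 - R5.
So from R39 the first move is to R36.

R36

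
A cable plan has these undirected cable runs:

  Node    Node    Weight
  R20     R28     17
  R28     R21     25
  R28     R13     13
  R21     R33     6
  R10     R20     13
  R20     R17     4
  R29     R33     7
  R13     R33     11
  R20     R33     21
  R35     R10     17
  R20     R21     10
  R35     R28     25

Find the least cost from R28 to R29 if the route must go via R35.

78

Shortest R28→R35: R28 → R35 = 25
Shortest R35→R29: R35 → R10 → R20 → R21 → R33 → R29 = 53
Total via R35: 25 + 53 = 78.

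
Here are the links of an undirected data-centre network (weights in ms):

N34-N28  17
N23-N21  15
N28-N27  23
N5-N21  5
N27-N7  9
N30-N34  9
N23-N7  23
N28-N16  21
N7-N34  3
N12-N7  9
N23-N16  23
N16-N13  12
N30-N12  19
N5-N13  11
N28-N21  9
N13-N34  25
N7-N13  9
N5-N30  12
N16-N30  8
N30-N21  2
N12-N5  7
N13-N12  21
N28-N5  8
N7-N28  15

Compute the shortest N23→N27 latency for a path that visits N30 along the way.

Shortest N23→N30: N23–N21–N30 = 17
Shortest N30→N27: N30–N34–N7–N27 = 21
Total via N30: 17 + 21 = 38 ms.

38 ms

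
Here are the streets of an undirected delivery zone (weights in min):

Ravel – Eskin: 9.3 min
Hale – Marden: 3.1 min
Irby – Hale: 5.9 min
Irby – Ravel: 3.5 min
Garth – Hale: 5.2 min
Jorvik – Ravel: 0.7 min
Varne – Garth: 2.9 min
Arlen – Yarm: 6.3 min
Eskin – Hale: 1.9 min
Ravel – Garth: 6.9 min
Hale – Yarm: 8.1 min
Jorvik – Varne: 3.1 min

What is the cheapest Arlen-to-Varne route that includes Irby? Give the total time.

27.6 min

Shortest Arlen→Irby: Arlen–Yarm–Hale–Irby = 20.3
Shortest Irby→Varne: Irby–Ravel–Jorvik–Varne = 7.3
Total via Irby: 20.3 + 7.3 = 27.6 min.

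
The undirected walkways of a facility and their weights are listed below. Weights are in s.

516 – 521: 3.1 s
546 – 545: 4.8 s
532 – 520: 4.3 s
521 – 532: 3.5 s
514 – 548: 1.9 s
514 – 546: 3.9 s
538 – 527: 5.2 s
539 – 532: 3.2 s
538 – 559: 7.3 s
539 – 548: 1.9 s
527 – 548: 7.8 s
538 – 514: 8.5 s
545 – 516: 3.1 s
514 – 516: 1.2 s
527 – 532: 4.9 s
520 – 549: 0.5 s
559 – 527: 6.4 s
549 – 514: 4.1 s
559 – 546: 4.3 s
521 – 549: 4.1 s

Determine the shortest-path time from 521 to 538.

12.8 s

Running Dijkstra from 521:
521: 0
516: 3.1  (via 521)
532: 3.5  (via 521)
549: 4.1  (via 521)
514: 4.3  (via 516)
520: 4.6  (via 549)
545: 6.2  (via 516)
548: 6.2  (via 514)
539: 6.7  (via 532)
546: 8.2  (via 514)
527: 8.4  (via 532)
559: 12.5  (via 546)
538: 12.8  (via 514)
Shortest route: 521–516–514–538 = 12.8 s.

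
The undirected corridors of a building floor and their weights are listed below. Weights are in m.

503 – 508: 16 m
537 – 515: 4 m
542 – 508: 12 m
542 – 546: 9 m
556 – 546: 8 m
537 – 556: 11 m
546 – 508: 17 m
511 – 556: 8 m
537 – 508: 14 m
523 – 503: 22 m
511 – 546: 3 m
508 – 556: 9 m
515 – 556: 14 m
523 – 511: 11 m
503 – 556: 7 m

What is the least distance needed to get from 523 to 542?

Compare a few routes:
523 - 511 - 546 - 542: 11+3+9 = 23
523 - 511 - 556 - 546 - 542: 11+8+8+9 = 36
Cheapest is 523 - 511 - 546 - 542 at 23 m.

23 m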